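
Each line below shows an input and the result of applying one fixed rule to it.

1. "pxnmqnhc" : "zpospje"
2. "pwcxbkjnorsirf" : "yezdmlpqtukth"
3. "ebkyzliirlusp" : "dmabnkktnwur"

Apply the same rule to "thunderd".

Each output is the input with this applied: shift every letter 2 places forward in the alphabet (wrapping around), then delete the first character.
For "thunderd", step one produces "vjwpfgtf"; step two turns that into "jwpfgtf".

jwpfgtf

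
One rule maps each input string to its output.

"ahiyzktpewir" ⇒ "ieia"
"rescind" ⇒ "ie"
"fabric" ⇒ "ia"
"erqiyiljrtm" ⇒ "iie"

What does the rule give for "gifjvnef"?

ei

Each output is the input with this applied: reverse the string, then keep only the vowels.
On "gifjvnef" that produces "ei".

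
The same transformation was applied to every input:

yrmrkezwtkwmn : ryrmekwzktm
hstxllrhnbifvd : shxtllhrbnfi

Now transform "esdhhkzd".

What's happening: swap each adjacent pair of characters (1↔2, 3↔4, ...), then delete the last 2 characters.
Working it through for "esdhhkzd": intermediate "sehdkhdz", final "sehdkh".

sehdkh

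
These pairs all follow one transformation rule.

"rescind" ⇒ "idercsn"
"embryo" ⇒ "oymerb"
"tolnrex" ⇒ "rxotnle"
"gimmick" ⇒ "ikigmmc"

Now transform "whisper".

The rule is to swap each adjacent pair of characters (1↔2, 3↔4, ...), then move the last 2 characters to the front (rotate right by 2).
Working it through for "whisper": intermediate "hwsiepr", final "prhwsie".

prhwsie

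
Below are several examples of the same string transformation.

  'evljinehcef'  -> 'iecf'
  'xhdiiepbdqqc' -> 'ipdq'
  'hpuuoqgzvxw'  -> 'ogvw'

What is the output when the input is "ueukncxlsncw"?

nxsc

Rule — keep every other character starting from the first (positions 1st, 3rd, 5th, ...), then keep only the last 4 characters.
Working it through for "ueukncxlsncw": intermediate "uunxsc", final "nxsc".
(Check on "xhdiiepbdqqc": → "xdipdq" → "ipdq" ✓)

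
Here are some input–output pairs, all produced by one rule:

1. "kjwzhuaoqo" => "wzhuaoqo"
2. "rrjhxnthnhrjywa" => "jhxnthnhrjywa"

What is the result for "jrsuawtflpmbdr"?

suawtflpmbdr

The rule is to delete the first 2 characters.
Applying that to "jrsuawtflpmbdr" gives "suawtflpmbdr".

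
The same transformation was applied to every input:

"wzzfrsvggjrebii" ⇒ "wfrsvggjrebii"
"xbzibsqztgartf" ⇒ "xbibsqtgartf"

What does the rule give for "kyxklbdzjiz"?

The pattern: remove every "z".
Doing the same to "kyxklbdzjiz": "kyxklbdji".

kyxklbdji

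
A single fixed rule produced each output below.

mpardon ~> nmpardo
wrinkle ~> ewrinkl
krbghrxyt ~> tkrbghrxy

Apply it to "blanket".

tblanke

In each case the input is transformed by: move the last character to the front.
For "blanket" the result is "tblanke".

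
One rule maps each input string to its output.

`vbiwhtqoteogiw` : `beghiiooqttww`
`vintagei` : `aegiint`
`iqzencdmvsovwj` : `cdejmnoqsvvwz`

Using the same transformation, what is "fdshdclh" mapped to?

cddhhls

The transformation: delete the first character, then sort the characters into alphabetical order.
Applying both steps to "fdshdclh": "dshdclh", then "cddhhls".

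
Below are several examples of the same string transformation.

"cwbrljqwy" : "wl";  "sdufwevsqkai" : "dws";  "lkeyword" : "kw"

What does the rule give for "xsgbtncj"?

The pattern: keep one character in every 3, starting at position 2 (positions 2nd, 5th, 8th, ...), then delete the last character.
Working it through for "xsgbtncj": intermediate "stj", final "st".

st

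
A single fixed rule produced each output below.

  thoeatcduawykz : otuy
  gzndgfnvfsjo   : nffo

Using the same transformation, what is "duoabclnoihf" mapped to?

Each output is the input with this applied: keep one character in every 3, starting at position 3 (positions 3rd, 6th, 9th, ...).
Doing the same to "duoabclnoihf": "ocof".

ocof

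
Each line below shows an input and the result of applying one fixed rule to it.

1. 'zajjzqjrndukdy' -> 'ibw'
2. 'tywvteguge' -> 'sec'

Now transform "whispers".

The pattern: shift every letter 2 places backward in the alphabet (wrapping around), then keep only the last 3 characters.
Applying that to "whispers" gives "cpq".
(Check on "tywvteguge": → "rwutrcesec" → "sec" ✓)

cpq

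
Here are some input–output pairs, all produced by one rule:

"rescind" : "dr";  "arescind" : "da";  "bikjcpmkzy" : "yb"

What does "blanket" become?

The rule is to move the first character to the end, then keep only the last 2 characters.
Applying both steps to "blanket": "lanketb", then "tb".

tb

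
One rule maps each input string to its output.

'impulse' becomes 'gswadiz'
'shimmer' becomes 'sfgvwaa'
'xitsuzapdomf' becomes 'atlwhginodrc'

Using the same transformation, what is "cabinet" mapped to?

The transformation: shift every letter 12 places backward in the alphabet (wrapping around), then move the last 2 characters to the front (rotate right by 2).
Working it through for "cabinet": intermediate "qopwbsh", final "shqopwb".

shqopwb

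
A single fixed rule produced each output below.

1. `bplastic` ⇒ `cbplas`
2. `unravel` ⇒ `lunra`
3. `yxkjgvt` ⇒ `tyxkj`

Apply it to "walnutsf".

The transformation: move the last character to the front, then delete the last 2 characters.
"walnutsf" → "fwalnuts" → "fwalnu".

fwalnu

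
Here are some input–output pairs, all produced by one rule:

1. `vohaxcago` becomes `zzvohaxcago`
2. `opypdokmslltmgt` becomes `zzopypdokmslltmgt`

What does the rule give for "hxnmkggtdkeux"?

What's happening: prepend "zz".
Doing the same to "hxnmkggtdkeux": "zzhxnmkggtdkeux".

zzhxnmkggtdkeux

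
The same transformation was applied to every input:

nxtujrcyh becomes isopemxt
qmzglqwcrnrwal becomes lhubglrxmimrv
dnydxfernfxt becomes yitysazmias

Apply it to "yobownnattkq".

Looking at the pairs, the operation is to delete the last character, then shift every letter 5 places backward in the alphabet (wrapping around).
Starting from "yobownnattkq": after the first operation, "yobownnattk"; after the second, "tjwjriivoof".

tjwjriivoof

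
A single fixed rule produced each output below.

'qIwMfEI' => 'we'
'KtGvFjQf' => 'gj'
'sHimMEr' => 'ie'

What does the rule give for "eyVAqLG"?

Looking at the pairs, the operation is to keep one character in every 3, starting at position 3 (positions 3rd, 6th, 9th, ...), then convert every letter to lowercase.
For "eyVAqLG", step one produces "VL"; step two turns that into "vl".

vl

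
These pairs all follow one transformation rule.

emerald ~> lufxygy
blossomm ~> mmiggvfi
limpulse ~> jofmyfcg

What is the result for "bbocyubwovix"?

wsovqipcrvvi

Looking at the pairs, the operation is to move the first 3 characters to the end (rotate left by 3), then shift every letter 6 places backward in the alphabet (wrapping around).
For "bbocyubwovix", step one produces "cyubwovixbbo"; step two turns that into "wsovqipcrvvi".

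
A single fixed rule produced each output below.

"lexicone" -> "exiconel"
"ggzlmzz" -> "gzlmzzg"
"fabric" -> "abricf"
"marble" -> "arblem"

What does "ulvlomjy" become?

The rule is to move the first character to the end.
For "ulvlomjy" the result is "lvlomjyu".

lvlomjyu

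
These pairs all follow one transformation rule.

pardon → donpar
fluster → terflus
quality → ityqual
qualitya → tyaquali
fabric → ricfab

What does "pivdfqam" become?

qampivdf

What's happening: move the last 3 characters to the front (rotate right by 3).
"pivdfqam" → "qampivdf".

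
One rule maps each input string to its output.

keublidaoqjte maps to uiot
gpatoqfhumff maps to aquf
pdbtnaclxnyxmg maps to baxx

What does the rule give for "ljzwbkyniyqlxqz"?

In each case the input is transformed by: keep one character in every 3, starting at position 3 (positions 3rd, 6th, 9th, ...).
Applying that to "ljzwbkyniyqlxqz" gives "zkilz".

zkilz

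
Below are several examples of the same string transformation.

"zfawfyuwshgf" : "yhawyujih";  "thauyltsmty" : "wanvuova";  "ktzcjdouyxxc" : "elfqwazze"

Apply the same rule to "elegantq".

The pattern: delete the first 3 characters, then shift every letter 2 places forward in the alphabet (wrapping around).
Working it through for "elegantq": intermediate "gantq", final "icpvs".

icpvs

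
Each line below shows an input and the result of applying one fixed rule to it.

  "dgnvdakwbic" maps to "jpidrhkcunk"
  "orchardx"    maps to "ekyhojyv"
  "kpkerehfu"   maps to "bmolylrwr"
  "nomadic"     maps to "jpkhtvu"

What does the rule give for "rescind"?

Looking at the pairs, the operation is to reverse the string, then shift every letter 7 places forward in the alphabet (wrapping around).
Working it through for "rescind": intermediate "dnicser", final "kupjzly".
(Check on "nomadic": → "cidamon" → "jpkhtvu" ✓)

kupjzly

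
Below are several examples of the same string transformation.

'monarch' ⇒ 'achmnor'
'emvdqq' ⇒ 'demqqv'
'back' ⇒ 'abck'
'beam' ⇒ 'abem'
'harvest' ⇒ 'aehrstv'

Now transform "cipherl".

Looking at the pairs, the operation is to sort the characters into alphabetical order.
Doing the same to "cipherl": "cehilpr".

cehilpr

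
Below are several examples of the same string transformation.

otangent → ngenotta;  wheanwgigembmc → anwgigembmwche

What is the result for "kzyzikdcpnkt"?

In each case the input is transformed by: swap the first and last characters, then move the first 3 characters to the end (rotate left by 3).
"kzyzikdcpnkt" → "zikdcpnkktzy".

zikdcpnkktzy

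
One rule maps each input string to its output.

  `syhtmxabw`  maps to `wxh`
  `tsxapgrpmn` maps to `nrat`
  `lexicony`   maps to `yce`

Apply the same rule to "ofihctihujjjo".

Each output is the input with this applied: reverse the string, then keep one character in every 3, starting at position 1 (positions 1st, 4th, 7th, ...).
On "ofihctihujjjo" that produces "ojiho".
(Check on "lexicony": → "ynocixel" → "yce" ✓)

ojiho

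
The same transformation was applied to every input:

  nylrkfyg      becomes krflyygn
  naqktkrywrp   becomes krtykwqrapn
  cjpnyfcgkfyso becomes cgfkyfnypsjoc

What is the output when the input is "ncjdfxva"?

Each output is the input with this applied: take characters alternately from the front and the back (1st, last, 2nd, 2nd-last, ...), then reverse the string.
"ncjdfxva" → "nacvjxdf" → "fdxjvcan".

fdxjvcan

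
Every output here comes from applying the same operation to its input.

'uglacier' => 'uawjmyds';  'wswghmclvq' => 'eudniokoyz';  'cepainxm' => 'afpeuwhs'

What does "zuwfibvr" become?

atnjrmox

The rule is to swap the front and back halves of the string, then shift every letter 8 places backward in the alphabet (wrapping around).
On "zuwfibvr": the first step gives "ibvrzuwf", and the second then gives "atnjrmox".
(Check on "wswghmclvq": → "mclvqwswgh" → "eudniokoyz" ✓)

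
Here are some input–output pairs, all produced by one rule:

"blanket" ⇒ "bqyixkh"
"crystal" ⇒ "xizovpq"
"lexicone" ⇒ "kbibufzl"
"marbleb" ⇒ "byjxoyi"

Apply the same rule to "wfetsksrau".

xrtcbqphpo

In each case the input is transformed by: move the last 2 characters to the front (rotate right by 2), then shift every letter 3 places backward in the alphabet (wrapping around).
For "wfetsksrau", step one produces "auwfetsksr"; step two turns that into "xrtcbqphpo".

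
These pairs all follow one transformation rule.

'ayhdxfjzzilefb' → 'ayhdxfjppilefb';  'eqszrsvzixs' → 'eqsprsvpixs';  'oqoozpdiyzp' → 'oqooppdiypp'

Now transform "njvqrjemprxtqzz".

The transformation: replace every "z" with "p".
Doing the same to "njvqrjemprxtqzz": "njvqrjemprxtqpp".

njvqrjemprxtqpp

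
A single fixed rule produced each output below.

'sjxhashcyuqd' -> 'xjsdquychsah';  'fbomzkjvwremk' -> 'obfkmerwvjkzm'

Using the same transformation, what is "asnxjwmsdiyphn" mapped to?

nsanhpyidsmwjx

In each case the input is transformed by: move the first 3 characters to the end (rotate left by 3), then reverse the string.
"asnxjwmsdiyphn" → "xjwmsdiyphnasn" → "nsanhpyidsmwjx".
(Check on "sjxhashcyuqd": → "hashcyuqdsjx" → "xjsdquychsah" ✓)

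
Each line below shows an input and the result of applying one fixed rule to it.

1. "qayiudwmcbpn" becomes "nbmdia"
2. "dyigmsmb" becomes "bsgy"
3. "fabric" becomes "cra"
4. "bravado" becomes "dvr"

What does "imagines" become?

sngm

Looking at the pairs, the operation is to keep every other character starting from the second (positions 2nd, 4th, 6th, ...), then reverse the string.
Working it through for "imagines": intermediate "mgns", final "sngm".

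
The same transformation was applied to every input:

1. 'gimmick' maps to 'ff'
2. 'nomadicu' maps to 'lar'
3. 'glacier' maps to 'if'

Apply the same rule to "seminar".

bk

The rule is to keep one character in every 3, starting at position 2 (positions 2nd, 5th, 8th, ...), then shift every letter 3 places backward in the alphabet (wrapping around).
On "seminar": the first step gives "en", and the second then gives "bk".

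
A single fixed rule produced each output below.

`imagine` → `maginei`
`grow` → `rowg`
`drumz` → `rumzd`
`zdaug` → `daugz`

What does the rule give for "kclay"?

Rule — move the first character to the end.
Doing the same to "kclay": "clayk".

clayk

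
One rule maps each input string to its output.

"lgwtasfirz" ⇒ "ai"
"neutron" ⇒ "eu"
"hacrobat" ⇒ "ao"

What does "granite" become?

Each output is the input with this applied: delete the last 2 characters, then keep only the vowels.
On "granite" that produces "ai".
(Check on "neutron": → "neutr" → "eu" ✓)

ai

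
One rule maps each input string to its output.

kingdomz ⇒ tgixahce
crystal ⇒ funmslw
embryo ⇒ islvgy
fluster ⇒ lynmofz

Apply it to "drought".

The transformation: reverse the string, then shift every letter 6 places backward in the alphabet (wrapping around).
Working it through for "drought": intermediate "thguord", final "nbaoilx".
(Check on "kingdomz": → "zmodgnik" → "tgixahce" ✓)

nbaoilx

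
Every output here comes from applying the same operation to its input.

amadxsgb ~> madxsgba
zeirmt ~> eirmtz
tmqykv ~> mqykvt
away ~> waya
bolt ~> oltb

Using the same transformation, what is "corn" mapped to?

ornc

Each output is the input with this applied: move the first character to the end.
On "corn" that produces "ornc".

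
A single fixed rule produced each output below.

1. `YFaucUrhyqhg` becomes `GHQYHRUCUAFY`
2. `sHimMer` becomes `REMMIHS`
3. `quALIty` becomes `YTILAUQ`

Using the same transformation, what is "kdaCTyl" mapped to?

LYTCADK

The pattern: reverse the string, then convert every letter to uppercase.
For "kdaCTyl", step one produces "lyTCadk"; step two turns that into "LYTCADK".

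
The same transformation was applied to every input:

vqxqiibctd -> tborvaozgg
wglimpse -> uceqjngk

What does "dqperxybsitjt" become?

Looking at the pairs, the operation is to take characters alternately from the front and the back (1st, last, 2nd, 2nd-last, ...), then shift every letter 2 places backward in the alphabet (wrapping around).
"dqperxybsitjt" → "dtqjpteirsxby" → "brohnrcgpqvzw".

brohnrcgpqvzw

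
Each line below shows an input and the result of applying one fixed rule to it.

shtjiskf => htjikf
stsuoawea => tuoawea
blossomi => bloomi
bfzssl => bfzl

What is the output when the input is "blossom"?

bloom

The transformation: remove every "s".
On "blossom" that produces "bloom".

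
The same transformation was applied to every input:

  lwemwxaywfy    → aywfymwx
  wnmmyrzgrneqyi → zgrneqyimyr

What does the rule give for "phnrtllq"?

lqrtl

Rule — delete the first 3 characters, then move the first 3 characters to the end (rotate left by 3).
On "phnrtllq" that produces "lqrtl".
(Check on "lwemwxaywfy": → "mwxaywfy" → "aywfymwx" ✓)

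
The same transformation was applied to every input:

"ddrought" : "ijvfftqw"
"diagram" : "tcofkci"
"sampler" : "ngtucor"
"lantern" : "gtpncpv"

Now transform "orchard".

ctfqtej

Looking at the pairs, the operation is to shift every letter 2 places forward in the alphabet (wrapping around), then move the last 3 characters to the front (rotate right by 3).
For "orchard", step one produces "qtejctf"; step two turns that into "ctfqtej".
(Check on "diagram": → "fkcitco" → "tcofkci" ✓)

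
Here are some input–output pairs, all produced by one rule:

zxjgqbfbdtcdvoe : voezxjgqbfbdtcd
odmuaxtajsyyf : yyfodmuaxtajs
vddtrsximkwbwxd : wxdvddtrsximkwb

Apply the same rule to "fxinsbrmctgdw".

gdwfxinsbrmct

Each output is the input with this applied: move the last 3 characters to the front (rotate right by 3).
Applying that to "fxinsbrmctgdw" gives "gdwfxinsbrmct".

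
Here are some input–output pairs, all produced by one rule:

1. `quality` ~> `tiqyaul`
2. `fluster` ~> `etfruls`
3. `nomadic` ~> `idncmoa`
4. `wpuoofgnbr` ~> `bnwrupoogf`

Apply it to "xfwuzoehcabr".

In each case the input is transformed by: move the last 3 characters to the front (rotate right by 3), then swap each adjacent pair of characters (1↔2, 3↔4, ...).
On "xfwuzoehcabr": the first step gives "abrxfwuzoehc", and the second then gives "baxrwfzueoch".

baxrwfzueoch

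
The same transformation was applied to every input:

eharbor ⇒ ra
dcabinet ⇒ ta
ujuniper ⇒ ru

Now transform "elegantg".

The rule is to move the last 3 characters to the front (rotate right by 3), then keep one character in every 3, starting at position 3 (positions 3rd, 6th, 9th, ...).
On "elegantg": the first step gives "ntgelega", and the second then gives "ge".
(Check on "ujuniper": → "perujuni" → "ru" ✓)

ge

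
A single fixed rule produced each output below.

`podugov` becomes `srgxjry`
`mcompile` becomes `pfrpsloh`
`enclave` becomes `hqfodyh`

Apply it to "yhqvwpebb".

bktyzshee

In each case the input is transformed by: shift every letter 3 places forward in the alphabet (wrapping around).
For "yhqvwpebb" the result is "bktyzshee".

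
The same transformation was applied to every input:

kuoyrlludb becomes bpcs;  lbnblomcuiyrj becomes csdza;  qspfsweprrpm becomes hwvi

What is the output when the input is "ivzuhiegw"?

Looking at the pairs, the operation is to keep one character in every 3, starting at position 1 (positions 1st, 4th, 7th, ...), then shift every letter 9 places backward in the alphabet (wrapping around).
On "ivzuhiegw": the first step gives "iue", and the second then gives "zlv".
(Check on "qspfsweprrpm": → "qfer" → "hwvi" ✓)

zlv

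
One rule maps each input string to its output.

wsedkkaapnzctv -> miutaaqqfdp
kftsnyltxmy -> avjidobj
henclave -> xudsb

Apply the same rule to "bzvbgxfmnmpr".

What's happening: shift every letter 10 places backward in the alphabet (wrapping around), then delete the last 3 characters.
So "bzvbgxfmnmpr" becomes "rplrwnvcd".

rplrwnvcd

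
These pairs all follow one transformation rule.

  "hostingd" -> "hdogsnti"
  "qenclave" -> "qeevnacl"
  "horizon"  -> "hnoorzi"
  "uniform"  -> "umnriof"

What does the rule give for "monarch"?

mhocnra

Each output is the input with this applied: take characters alternately from the front and the back (1st, last, 2nd, 2nd-last, ...).
For "monarch" the result is "mhocnra".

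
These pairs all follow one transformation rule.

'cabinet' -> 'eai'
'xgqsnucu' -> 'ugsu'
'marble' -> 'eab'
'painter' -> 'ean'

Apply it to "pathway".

The pattern: keep every other character starting from the second (positions 2nd, 4th, 6th, ...), then move the last character to the front.
Doing the same to "pathway": "aah".
(Check on "marble": → "abe" → "eab" ✓)

aah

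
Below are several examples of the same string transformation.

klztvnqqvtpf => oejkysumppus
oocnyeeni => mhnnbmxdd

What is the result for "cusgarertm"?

slbtrfzqdq

Looking at the pairs, the operation is to shift every letter 1 place backward in the alphabet (wrapping around), then move the last 2 characters to the front (rotate right by 2).
Applying that to "cusgarertm" gives "slbtrfzqdq".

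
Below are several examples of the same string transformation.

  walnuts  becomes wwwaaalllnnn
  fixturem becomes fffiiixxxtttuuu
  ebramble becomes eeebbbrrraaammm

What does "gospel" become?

gggooosss

The transformation: delete the last 3 characters, then repeat every character 3 times.
Applying both steps to "gospel": "gos", then "gggooosss".
(Check on "fixturem": → "fixtu" → "fffiiixxxtttuuu" ✓)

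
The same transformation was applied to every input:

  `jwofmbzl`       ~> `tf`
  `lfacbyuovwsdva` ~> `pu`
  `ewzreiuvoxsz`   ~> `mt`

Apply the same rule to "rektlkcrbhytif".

The pattern: shift every letter 6 places backward in the alphabet (wrapping around), then keep only the last 2 characters.
Applying both steps to "rektlkcrbhytif": "lyenfewlvbsncz", then "cz".
(Check on "jwofmbzl": → "dqizgvtf" → "tf" ✓)

cz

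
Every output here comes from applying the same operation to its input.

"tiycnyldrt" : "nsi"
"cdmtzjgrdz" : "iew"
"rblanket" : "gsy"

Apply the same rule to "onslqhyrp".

svw

Each output is the input with this applied: keep one character in every 3, starting at position 2 (positions 2nd, 5th, 8th, ...), then shift every letter 5 places forward in the alphabet (wrapping around).
Applying both steps to "onslqhyrp": "nqr", then "svw".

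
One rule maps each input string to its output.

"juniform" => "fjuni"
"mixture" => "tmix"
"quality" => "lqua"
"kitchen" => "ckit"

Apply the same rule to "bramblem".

bbram

Each output is the input with this applied: delete the last 3 characters, then move the last character to the front.
On "bramblem": the first step gives "bramb", and the second then gives "bbram".
(Check on "juniform": → "junif" → "fjuni" ✓)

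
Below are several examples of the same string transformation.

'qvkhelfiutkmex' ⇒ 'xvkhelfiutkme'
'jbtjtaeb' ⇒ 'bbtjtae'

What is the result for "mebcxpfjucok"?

kebcxpfjuco

Each output is the input with this applied: delete the first character, then move the last character to the front.
For "mebcxpfjucok" the result is "kebcxpfjuco".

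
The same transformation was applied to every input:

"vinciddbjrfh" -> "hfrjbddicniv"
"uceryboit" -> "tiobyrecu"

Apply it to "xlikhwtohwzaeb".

beazwhotwhkilx

What's happening: reverse the string.
So "xlikhwtohwzaeb" becomes "beazwhotwhkilx".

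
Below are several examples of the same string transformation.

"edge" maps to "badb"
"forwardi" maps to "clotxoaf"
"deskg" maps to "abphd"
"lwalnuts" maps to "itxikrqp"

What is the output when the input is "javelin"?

gxsbifk

The transformation: shift every letter 3 places backward in the alphabet (wrapping around).
Applying that to "javelin" gives "gxsbifk".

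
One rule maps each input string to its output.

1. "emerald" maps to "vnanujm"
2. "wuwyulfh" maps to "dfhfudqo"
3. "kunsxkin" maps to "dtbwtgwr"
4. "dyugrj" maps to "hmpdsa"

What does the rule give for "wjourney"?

sfdxwahn

What's happening: swap each adjacent pair of characters (1↔2, 3↔4, ...), then shift every letter 9 places forward in the alphabet (wrapping around).
"wjourney" → "jwuonrye" → "sfdxwahn".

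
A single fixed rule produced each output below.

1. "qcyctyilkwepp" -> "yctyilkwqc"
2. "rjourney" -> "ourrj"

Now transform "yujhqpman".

Rule — delete the last 3 characters, then move the first 2 characters to the end (rotate left by 2).
Starting from "yujhqpman": after the first operation, "yujhqp"; after the second, "jhqpyu".
(Check on "rjourney": → "rjour" → "ourrj" ✓)

jhqpyu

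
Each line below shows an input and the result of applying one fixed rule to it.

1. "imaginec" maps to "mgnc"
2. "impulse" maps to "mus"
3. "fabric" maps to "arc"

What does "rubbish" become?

ubs

What's happening: keep every other character starting from the second (positions 2nd, 4th, 6th, ...).
So "rubbish" becomes "ubs".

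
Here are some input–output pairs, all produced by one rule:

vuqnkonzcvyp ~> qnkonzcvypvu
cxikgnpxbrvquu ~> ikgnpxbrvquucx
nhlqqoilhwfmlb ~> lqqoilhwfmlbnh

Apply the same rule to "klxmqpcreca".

The rule is to move the first 2 characters to the end (rotate left by 2).
For "klxmqpcreca" the result is "xmqpcrecakl".

xmqpcrecakl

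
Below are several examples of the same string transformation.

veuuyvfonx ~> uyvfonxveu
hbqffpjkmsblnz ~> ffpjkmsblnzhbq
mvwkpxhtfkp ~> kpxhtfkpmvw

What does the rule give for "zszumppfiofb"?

Each output is the input with this applied: move the first 3 characters to the end (rotate left by 3).
So "zszumppfiofb" becomes "umppfiofbzsz".

umppfiofbzsz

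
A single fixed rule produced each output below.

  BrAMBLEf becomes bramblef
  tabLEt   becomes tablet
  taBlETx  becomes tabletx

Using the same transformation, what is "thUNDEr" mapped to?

thunder

The transformation: convert every letter to lowercase.
So "thUNDEr" becomes "thunder".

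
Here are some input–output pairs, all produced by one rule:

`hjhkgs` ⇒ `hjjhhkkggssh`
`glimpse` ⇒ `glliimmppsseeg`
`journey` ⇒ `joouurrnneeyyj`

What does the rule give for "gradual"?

The pattern: double every character, then move the first character to the end.
On "gradual": the first step gives "ggrraadduuaall", and the second then gives "grraadduuaallg".

grraadduuaallg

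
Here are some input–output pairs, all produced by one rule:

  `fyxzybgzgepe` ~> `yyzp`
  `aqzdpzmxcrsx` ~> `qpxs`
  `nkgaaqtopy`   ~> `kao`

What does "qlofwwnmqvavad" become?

Each output is the input with this applied: keep one character in every 3, starting at position 2 (positions 2nd, 5th, 8th, ...).
On "qlofwwnmqvavad" that produces "lwmad".

lwmad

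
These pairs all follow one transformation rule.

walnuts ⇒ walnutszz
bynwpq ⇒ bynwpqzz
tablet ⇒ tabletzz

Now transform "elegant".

Each output is the input with this applied: append "zz".
So "elegant" becomes "elegantzz".

elegantzz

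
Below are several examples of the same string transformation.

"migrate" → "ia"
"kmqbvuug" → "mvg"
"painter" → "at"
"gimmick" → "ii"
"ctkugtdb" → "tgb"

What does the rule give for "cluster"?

lt

Each output is the input with this applied: keep one character in every 3, starting at position 2 (positions 2nd, 5th, 8th, ...).
Doing the same to "cluster": "lt".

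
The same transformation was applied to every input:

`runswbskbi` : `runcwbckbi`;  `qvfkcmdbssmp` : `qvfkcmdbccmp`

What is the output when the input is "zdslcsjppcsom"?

zdclccjppccom

What's happening: replace every "s" with "c".
Doing the same to "zdslcsjppcsom": "zdclccjppccom".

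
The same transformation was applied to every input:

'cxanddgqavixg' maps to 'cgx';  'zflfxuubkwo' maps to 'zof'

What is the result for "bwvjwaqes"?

bsw

The rule is to take characters alternately from the front and the back (1st, last, 2nd, 2nd-last, ...), then keep only the first 3 characters.
On "bwvjwaqes": the first step gives "bswevqjaw", and the second then gives "bsw".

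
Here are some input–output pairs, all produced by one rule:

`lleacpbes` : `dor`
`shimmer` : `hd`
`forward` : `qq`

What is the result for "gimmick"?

lb

The transformation: shift every letter 1 place backward in the alphabet (wrapping around), then keep one character in every 3, starting at position 3 (positions 3rd, 6th, 9th, ...).
Applying both steps to "gimmick": "fhllhbj", then "lb".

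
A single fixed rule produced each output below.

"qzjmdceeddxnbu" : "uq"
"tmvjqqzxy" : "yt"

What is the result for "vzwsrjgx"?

In each case the input is transformed by: move the last character to the front, then keep only the first 2 characters.
"vzwsrjgx" → "xvzwsrjg" → "xv".
(Check on "qzjmdceeddxnbu": → "uqzjmdceeddxnb" → "uq" ✓)

xv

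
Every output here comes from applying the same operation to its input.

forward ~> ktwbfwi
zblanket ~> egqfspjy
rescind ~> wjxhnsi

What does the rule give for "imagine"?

The rule is to shift every letter 5 places forward in the alphabet (wrapping around).
Doing the same to "imagine": "nrflnsj".

nrflnsj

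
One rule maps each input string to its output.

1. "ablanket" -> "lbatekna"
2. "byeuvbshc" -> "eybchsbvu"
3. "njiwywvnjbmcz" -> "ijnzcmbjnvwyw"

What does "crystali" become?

In each case the input is transformed by: move the first 3 characters to the end (rotate left by 3), then reverse the string.
Starting from "crystali": after the first operation, "stalicry"; after the second, "yrcilats".

yrcilats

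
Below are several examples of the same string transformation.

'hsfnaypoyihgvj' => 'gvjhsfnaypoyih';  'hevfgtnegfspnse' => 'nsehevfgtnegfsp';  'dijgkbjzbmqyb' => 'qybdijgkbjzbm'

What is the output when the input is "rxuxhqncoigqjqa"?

jqarxuxhqncoigq

What's happening: move the last 3 characters to the front (rotate right by 3).
"rxuxhqncoigqjqa" → "jqarxuxhqncoigq".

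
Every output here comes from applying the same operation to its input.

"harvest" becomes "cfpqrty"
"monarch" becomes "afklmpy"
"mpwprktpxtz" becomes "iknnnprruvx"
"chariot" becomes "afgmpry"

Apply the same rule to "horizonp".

The transformation: shift every letter 2 places backward in the alphabet (wrapping around), then sort the characters into alphabetical order.
Starting from "horizonp": after the first operation, "fmpgxmln"; after the second, "fglmmnpx".
(Check on "monarch": → "kmlypaf" → "afklmpy" ✓)

fglmmnpx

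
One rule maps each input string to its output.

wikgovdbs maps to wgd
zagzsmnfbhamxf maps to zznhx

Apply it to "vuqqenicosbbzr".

vqisz

Each output is the input with this applied: keep one character in every 3, starting at position 1 (positions 1st, 4th, 7th, ...).
For "vuqqenicosbbzr" the result is "vqisz".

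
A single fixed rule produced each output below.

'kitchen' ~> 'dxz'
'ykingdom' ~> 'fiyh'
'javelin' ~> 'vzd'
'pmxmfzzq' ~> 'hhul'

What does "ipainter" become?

kdom

The transformation: shift every letter 5 places backward in the alphabet (wrapping around), then keep every other character starting from the second (positions 2nd, 4th, 6th, ...).
For "ipainter" the result is "kdom".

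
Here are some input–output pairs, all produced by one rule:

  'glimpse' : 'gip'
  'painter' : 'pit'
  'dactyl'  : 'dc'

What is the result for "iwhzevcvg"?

In each case the input is transformed by: keep every other character starting from the first (positions 1st, 3rd, 5th, ...), then delete the last character.
Applying that to "iwhzevcvg" gives "ihec".
(Check on "painter": → "pitr" → "pit" ✓)

ihec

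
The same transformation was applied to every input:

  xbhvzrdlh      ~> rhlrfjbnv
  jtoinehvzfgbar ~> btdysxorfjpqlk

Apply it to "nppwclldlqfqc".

mxzzgmvvnvapa

The rule is to move the last character to the front, then shift every letter 10 places forward in the alphabet (wrapping around).
"nppwclldlqfqc" → "cnppwclldlqfq" → "mxzzgmvvnvapa".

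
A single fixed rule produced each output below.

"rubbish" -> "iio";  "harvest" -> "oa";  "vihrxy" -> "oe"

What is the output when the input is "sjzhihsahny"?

ooou

Each output is the input with this applied: shift every letter 7 places forward in the alphabet (wrapping around), then keep only the vowels.
"sjzhihsahny" → "ooou".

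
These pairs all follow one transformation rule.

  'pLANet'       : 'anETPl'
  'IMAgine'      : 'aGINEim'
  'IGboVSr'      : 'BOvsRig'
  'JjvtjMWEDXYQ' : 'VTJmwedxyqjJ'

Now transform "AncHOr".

In each case the input is transformed by: flip the case of every letter, then move the first 2 characters to the end (rotate left by 2).
Starting from "AncHOr": after the first operation, "aNChoR"; after the second, "ChoRaN".

ChoRaN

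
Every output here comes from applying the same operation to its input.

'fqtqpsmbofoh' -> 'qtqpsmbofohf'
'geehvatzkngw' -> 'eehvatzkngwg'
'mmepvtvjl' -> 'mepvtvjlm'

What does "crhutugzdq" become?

The pattern: move the first character to the end.
Doing the same to "crhutugzdq": "rhutugzdqc".

rhutugzdqc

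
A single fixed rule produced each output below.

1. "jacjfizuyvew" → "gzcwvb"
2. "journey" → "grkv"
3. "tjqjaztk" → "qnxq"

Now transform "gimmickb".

The transformation: shift every letter 3 places backward in the alphabet (wrapping around), then keep every other character starting from the first (positions 1st, 3rd, 5th, ...).
On "gimmickb": the first step gives "dfjjfzhy", and the second then gives "djfh".

djfh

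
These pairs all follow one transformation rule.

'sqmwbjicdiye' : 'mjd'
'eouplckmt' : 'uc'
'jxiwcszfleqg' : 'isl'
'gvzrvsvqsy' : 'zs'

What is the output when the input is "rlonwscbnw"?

The pattern: delete the last 2 characters, then keep one character in every 3, starting at position 3 (positions 3rd, 6th, 9th, ...).
Applying both steps to "rlonwscbnw": "rlonwscb", then "os".

os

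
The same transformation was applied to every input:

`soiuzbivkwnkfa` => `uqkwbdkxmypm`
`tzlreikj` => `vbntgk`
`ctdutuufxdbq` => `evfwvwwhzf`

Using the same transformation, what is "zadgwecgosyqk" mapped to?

bcfiygeiqua

The transformation: delete the last 2 characters, then shift every letter 2 places forward in the alphabet (wrapping around).
Starting from "zadgwecgosyqk": after the first operation, "zadgwecgosy"; after the second, "bcfiygeiqua".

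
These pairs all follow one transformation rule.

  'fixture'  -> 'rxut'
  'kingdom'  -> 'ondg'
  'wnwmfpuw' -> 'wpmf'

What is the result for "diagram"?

Looking at the pairs, the operation is to take characters alternately from the front and the back (1st, last, 2nd, 2nd-last, ...), then keep only the last 4 characters.
On "diagram" that produces "aarg".

aarg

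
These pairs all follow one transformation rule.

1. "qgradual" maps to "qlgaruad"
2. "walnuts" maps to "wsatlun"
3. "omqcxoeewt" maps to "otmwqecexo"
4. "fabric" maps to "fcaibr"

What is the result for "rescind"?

In each case the input is transformed by: take characters alternately from the front and the back (1st, last, 2nd, 2nd-last, ...).
So "rescind" becomes "rdensic".

rdensic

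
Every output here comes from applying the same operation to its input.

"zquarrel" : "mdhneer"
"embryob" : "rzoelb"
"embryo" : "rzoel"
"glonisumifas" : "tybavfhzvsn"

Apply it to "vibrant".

Each output is the input with this applied: shift every letter 13 places forward in the alphabet (wrapping around) — i.e. ROT13, then delete the last character.
Applying both steps to "vibrant": "ivoenag", then "ivoena".

ivoena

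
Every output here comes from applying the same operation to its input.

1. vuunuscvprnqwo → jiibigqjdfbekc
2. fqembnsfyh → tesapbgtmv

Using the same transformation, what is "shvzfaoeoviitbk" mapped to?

gvjntocscjwwhpy

The rule is to shift every letter 12 places backward in the alphabet (wrapping around).
So "shvzfaoeoviitbk" becomes "gvjntocscjwwhpy".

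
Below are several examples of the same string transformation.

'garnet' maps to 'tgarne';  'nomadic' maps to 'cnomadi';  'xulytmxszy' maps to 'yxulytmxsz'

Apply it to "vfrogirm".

The rule is to move the last character to the front.
Applying that to "vfrogirm" gives "mvfrogir".

mvfrogir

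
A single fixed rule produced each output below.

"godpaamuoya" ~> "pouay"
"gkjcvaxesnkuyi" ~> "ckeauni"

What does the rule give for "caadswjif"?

What's happening: keep every other character starting from the second (positions 2nd, 4th, 6th, ...), then swap each adjacent pair of characters (1↔2, 3↔4, ...).
Starting from "caadswjif": after the first operation, "adwi"; after the second, "daiw".

daiw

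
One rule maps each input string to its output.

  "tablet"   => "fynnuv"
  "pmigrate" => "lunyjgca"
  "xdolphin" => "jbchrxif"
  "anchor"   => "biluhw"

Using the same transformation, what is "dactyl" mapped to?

The transformation: swap the front and back halves of the string, then shift every letter 6 places backward in the alphabet (wrapping around).
For "dactyl" the result is "nsfxuw".

nsfxuw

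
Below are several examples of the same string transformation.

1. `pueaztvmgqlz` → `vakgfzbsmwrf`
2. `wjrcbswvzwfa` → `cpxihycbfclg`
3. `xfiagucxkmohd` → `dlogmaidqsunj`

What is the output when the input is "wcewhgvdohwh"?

Looking at the pairs, the operation is to shift every letter 6 places forward in the alphabet (wrapping around).
So "wcewhgvdohwh" becomes "cikcnmbjuncn".

cikcnmbjuncn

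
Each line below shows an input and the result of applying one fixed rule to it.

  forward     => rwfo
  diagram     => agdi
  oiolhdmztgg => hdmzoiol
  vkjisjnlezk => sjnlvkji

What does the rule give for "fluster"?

Each output is the input with this applied: delete the last 3 characters, then swap the front and back halves of the string.
Starting from "fluster": after the first operation, "flus"; after the second, "usfl".

usfl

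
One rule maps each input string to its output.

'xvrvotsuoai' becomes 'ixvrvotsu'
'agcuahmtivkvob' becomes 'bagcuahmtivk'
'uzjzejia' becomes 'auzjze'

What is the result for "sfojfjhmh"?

hsfojfj

The pattern: move the last character to the front, then delete the last 2 characters.
Starting from "sfojfjhmh": after the first operation, "hsfojfjhm"; after the second, "hsfojfj".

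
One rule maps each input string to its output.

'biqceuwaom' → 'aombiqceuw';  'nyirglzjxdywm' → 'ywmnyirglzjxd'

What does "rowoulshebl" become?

Rule — move the last 3 characters to the front (rotate right by 3).
For "rowoulshebl" the result is "eblrowoulsh".

eblrowoulsh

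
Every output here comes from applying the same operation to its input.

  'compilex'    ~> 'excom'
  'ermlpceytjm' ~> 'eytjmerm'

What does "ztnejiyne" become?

yneztn

The transformation: move the first 3 characters to the end (rotate left by 3), then delete the first 3 characters.
Applying that to "ztnejiyne" gives "yneztn".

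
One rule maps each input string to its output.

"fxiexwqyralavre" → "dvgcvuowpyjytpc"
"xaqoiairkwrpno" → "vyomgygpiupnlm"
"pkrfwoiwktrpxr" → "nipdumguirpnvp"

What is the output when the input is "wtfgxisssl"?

urdevgqqqj

Each output is the input with this applied: shift every letter 2 places backward in the alphabet (wrapping around).
Applying that to "wtfgxisssl" gives "urdevgqqqj".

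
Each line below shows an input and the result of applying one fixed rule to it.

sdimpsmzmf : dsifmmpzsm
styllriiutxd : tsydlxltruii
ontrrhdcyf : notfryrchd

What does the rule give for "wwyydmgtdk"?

wwykyddtmg

The transformation: move the first character to the end, then take characters alternately from the front and the back (1st, last, 2nd, 2nd-last, ...).
Working it through for "wwyydmgtdk": intermediate "wyydmgtdkw", final "wwykyddtmg".
(Check on "sdimpsmzmf": → "dimpsmzmfs" → "dsifmmpzsm" ✓)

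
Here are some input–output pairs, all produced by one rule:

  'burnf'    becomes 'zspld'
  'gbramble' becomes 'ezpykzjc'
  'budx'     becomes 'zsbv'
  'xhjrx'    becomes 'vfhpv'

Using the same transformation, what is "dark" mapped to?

bypi

The transformation: shift every letter 2 places backward in the alphabet (wrapping around).
Doing the same to "dark": "bypi".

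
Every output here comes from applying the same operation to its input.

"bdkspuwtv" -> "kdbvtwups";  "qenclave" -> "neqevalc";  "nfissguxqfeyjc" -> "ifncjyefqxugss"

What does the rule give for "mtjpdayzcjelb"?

Looking at the pairs, the operation is to reverse the string, then move the last 3 characters to the front (rotate right by 3).
Working it through for "mtjpdayzcjelb": intermediate "blejczyadpjtm", final "jtmblejczyadp".

jtmblejczyadp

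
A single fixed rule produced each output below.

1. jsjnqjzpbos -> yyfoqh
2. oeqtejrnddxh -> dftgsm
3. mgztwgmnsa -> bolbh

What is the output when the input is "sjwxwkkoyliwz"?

hllznxo

Each output is the input with this applied: keep every other character starting from the first (positions 1st, 3rd, 5th, ...), then shift every letter 11 places backward in the alphabet (wrapping around).
Working it through for "sjwxwkkoyliwz": intermediate "swwkyiz", final "hllznxo".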